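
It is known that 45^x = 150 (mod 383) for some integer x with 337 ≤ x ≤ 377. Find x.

Compute 45^337 mod 383 = 218, then multiply by 45 repeatedly:
  45^337=218  45^338=235  45^339=234  45^340=189  45^341=79
  45^342=108  45^343=264  45^344=7  45^345=315  45^346=4
  45^347=180  45^348=57  45^349=267  45^350=142  45^351=262
  45^352=300  45^353=95  45^354=62  45^355=109  45^356=309
  45^357=117  45^358=286  45^359=231  45^360=54  45^361=132
  45^362=195  45^363=349  45^364=2  45^365=90  45^366=220
  45^367=325  45^368=71  45^369=131  45^370=150
Found 150 at exponent 370.

370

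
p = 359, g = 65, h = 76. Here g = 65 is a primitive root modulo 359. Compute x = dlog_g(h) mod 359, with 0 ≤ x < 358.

Baby-step giant-step with m = ceil(sqrt(358)) = 19.
Baby table (65^j mod 359 for j=0..18):
  0:1  1:65  2:276  3:349  4:68  5:112  6:100  7:38
  8:316  9:77  10:338  11:71  12:307  13:210  14:8  15:161
  16:54  17:279  18:185
Giant step factor: 65^(-19) ≡ 119 (mod 359).
Scan 76·119^i mod 359 for i = 0, 1, …:
  i=0: 76   i=1: 69   i=2: 313   i=3: 270
  i=4: 179   i=5: 120   i=6: 279
Match at i=6, j=17: x = 6·19 + 17 = 131.

131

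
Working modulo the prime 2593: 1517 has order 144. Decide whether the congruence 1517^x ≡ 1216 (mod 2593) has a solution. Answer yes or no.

1216 ∈ ⟨1517⟩ iff 1216^144 ≡ 1 (mod 2593), since |⟨1517⟩| = 144.
1216^144 mod 2593 = 1.
Since 1 = 1, 1216 lies in the subgroup.

yes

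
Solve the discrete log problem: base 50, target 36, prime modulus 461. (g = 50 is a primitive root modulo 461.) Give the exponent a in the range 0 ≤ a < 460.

192

Baby-step giant-step with m = ceil(sqrt(460)) = 22.
Baby table (50^j mod 461 for j=0..21):
  0:1  1:50  2:195  3:69  4:223  5:86  6:151  7:174
  8:402  9:277  10:20  11:78  12:212  13:458  14:311  15:337
  16:254  17:253  18:203  19:8  20:400  21:177
Giant step factor: 50^(-22) ≡ 76 (mod 461).
Scan 36·76^i mod 461 for i = 0, 1, …:
  i=0: 36   i=1: 431   i=2: 25   i=3: 56
  i=4: 107   i=5: 295   i=6: 292   i=7: 64
  i=8: 254
Match at i=8, j=16: a = 8·22 + 16 = 192.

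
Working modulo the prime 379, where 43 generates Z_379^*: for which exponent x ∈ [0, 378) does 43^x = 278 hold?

Baby-step giant-step with m = ceil(sqrt(378)) = 20.
Baby table (43^j mod 379 for j=0..19):
  0:1  1:43  2:333  3:296  4:221  5:28  6:67  7:228
  8:329  9:124  10:26  11:360  12:320  13:116  14:61  15:349
  16:226  17:243  18:216  19:192
Giant step factor: 43^(-20) ≡ 171 (mod 379).
Scan 278·171^i mod 379 for i = 0, 1, …:
  i=0: 278   i=1: 163   i=2: 206   i=3: 358
  i=4: 199   i=5: 298   i=6: 172   i=7: 229
  i=8: 122   i=9: 17   i=10: 254   i=11: 228
Match at i=11, j=7: x = 11·20 + 7 = 227.

227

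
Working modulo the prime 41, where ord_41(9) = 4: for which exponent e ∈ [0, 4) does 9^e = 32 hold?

3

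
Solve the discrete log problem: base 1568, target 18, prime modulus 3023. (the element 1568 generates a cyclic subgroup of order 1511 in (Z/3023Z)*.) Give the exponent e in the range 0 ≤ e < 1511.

1007

Baby-step giant-step with m = ceil(sqrt(1511)) = 39.
Baby table (1568^j mod 3023 for j=0..38):
  0:1  1:1568  2:925  3:2383  4:116  5:508  6:1495  7:1335
  8:1364  9:1491  10:1109  11:687  12:1028  13:645  14:1678  15:1094
  16:1351  17:2268  18:1176  19:2961  20:2543  21:87  22:381  23:1877
  24:1757  25:1023  26:1874  27:76  28:1271  29:771  30:2751  31:2770
  32:2332  33:1769  34:1701  35:882  36:1465  37:2663  38:821
Giant step factor: 1568^(-39) ≡ 1653 (mod 3023).
Scan 18·1653^i mod 3023 for i = 0, 1, …:
  i=0: 18   i=1: 2547   i=2: 2175   i=3: 928
  i=4: 1323   i=5: 1290   i=6: 1155   i=7: 1702
  i=8: 2016   i=9: 1102     …   i=24: 1309
  i=25: 2332
Match at i=25, j=32: e = 25·39 + 32 = 1007.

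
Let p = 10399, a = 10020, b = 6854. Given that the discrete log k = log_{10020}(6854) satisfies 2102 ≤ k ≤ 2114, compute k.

2107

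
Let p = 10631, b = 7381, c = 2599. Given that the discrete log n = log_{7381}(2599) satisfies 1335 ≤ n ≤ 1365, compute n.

Compute 7381^1335 mod 10631 = 10203, then multiply by 7381 repeatedly:
  7381^1335=10203  7381^1336=8970  7381^1337=8333  7381^1338=5538  7381^1339=10414
  7381^1340=3604  7381^1341=2362  7381^1342=9713  7381^1343=6820  7381^1344=635
  7381^1345=9295  7381^1346=4552  7381^1347=4352  7381^1348=5861  7381^1349=2502
  7381^1350=1215  7381^1351=5982  7381^1352=2599
Found 2599 at exponent 1352.

1352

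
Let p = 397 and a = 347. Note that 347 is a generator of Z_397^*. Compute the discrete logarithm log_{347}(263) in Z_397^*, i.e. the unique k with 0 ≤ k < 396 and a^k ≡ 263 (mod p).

211

Baby-step giant-step with m = ceil(sqrt(396)) = 20.
Baby table (347^j mod 397 for j=0..19):
  0:1  1:347  2:118  3:55  4:29  5:138  6:246  7:7
  8:47  9:32  10:385  11:203  12:172  13:134  14:49  15:329
  16:224  17:313  18:230  19:13
Giant step factor: 347^(-20) ≡ 295 (mod 397).
Scan 263·295^i mod 397 for i = 0, 1, …:
  i=0: 263   i=1: 170   i=2: 128   i=3: 45
  i=4: 174   i=5: 117   i=6: 373   i=7: 66
  i=8: 17   i=9: 251   i=10: 203
Match at i=10, j=11: k = 10·20 + 11 = 211.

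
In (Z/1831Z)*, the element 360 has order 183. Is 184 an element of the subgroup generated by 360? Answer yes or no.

184 ∈ ⟨360⟩ iff 184^183 ≡ 1 (mod 1831), since |⟨360⟩| = 183.
184^183 mod 1831 = 1.
Since 1 = 1, 184 lies in the subgroup.

yes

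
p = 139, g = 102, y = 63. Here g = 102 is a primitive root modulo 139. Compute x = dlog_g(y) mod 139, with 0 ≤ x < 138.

Successive powers of 102 modulo 139:
  102^0=1  102^1=102  102^2=118  102^3=82  102^4=24  102^5=85
  102^6=52  102^7=22  102^8=20  102^9=94  102^10=136  102^11=111
  102^12=63
So 102^12 ≡ 63 (mod 139), giving x = 12.

12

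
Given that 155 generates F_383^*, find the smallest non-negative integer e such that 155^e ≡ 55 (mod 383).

218

Baby-step giant-step with m = ceil(sqrt(382)) = 20.
Baby table (155^j mod 383 for j=0..19):
  0:1  1:155  2:279  3:349  4:92  5:89  6:7  7:319
  8:38  9:145  10:261  11:240  12:49  13:318  14:266  15:249
  16:295  17:148  18:343  19:311
Giant step factor: 155^(-20) ≡ 224 (mod 383).
Scan 55·224^i mod 383 for i = 0, 1, …:
  i=0: 55   i=1: 64   i=2: 165   i=3: 192
  i=4: 112   i=5: 193   i=6: 336   i=7: 196
  i=8: 242   i=9: 205   i=10: 343
Match at i=10, j=18: e = 10·20 + 18 = 218.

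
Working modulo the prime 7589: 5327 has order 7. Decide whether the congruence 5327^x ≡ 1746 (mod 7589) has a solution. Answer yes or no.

yes

1746 ∈ ⟨5327⟩ iff 1746^7 ≡ 1 (mod 7589), since |⟨5327⟩| = 7.
1746^7 mod 7589 = 1.
Since 1 = 1, 1746 lies in the subgroup.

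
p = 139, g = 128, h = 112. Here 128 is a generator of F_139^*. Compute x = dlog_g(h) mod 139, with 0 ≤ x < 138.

126

Baby-step giant-step with m = ceil(sqrt(138)) = 12.
Baby table (128^j mod 139 for j=0..11):
  0:1  1:128  2:121  3:59  4:46  5:50  6:6  7:73
  8:31  9:76  10:137  11:22
Giant step factor: 128^(-12) ≡ 112 (mod 139).
Scan 112·112^i mod 139 for i = 0, 1, …:
  i=0: 112   i=1: 34   i=2: 55   i=3: 44
  i=4: 63   i=5: 106   i=6: 57   i=7: 129
  i=8: 131   i=9: 77   i=10: 6
Match at i=10, j=6: x = 10·12 + 6 = 126.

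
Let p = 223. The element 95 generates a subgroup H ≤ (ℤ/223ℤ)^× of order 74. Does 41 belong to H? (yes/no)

yes

41 ∈ ⟨95⟩ iff 41^74 ≡ 1 (mod 223), since |⟨95⟩| = 74.
41^74 mod 223 = 1.
Since 1 = 1, 41 lies in the subgroup.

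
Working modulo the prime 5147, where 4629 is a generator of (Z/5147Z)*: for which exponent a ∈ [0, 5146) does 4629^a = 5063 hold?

3184

Baby-step giant-step with m = ceil(sqrt(5146)) = 72.
Baby table (4629^j mod 5147 for j=0..71):
  0:1  1:4629  2:680  3:2903  4:4317  5:2739  6:1770  7:4453
  8:4349  9:1604  10:2942  11:4703  12:3524  13:1753  14:2965  15:3083
  16:3723  17:1611  18:4463  19:4316  20:3257  21:1090  22:1550  23:32
  24:4012  25:1172  26:250  27:4322  28:149  29:23  30:3527  31:199
  32:5005  33:1498  34:1233  35:4681  36:4626  37:2234  38:863  39:755
  40:82  41:3847  42:4290  43:1284  44:3998  45:3277  46:1024  47:4856
  48:1475  49:2853  50:4482  51:4768  52:736  53:4777  54:1221  55:603
  56:1613  57:3427  58:529  59:3916  60:4577  61:1881  62:3572  63:2624
  64:4723  65:3458  66:5059  67:4408  68:1924  69:1886  70:982  71:877
Giant step factor: 4629^(-72) ≡ 2604 (mod 5147).
Scan 5063·2604^i mod 5147 for i = 0, 1, …:
  i=0: 5063   i=1: 2585   i=2: 4211   i=3: 2334
  i=4: 4276   i=5: 1743   i=6: 4265   i=7: 3981
  i=8: 466   i=9: 3919     …   i=43: 2569
  i=44: 3723
Match at i=44, j=16: a = 44·72 + 16 = 3184.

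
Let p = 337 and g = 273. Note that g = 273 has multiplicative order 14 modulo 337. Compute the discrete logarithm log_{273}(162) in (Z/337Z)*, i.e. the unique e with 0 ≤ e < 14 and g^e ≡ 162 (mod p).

5

Successive powers of 273 modulo 337:
  273^0=1  273^1=273  273^2=52  273^3=42  273^4=8  273^5=162
So 273^5 ≡ 162 (mod 337), giving e = 5.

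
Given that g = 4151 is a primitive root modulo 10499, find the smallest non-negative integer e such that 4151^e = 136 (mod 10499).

Baby-step giant-step with m = ceil(sqrt(10498)) = 103.
Baby table (4151^j mod 10499 for j=0..102):
  0:1  1:4151  2:1942  3:8509  4:2223  5:9551  6:1977  7:6808
  8:7199  9:2895  10:6289  11:5125  12:2901  13:10197  14:6278  15:1460
  16:2537  17:590  18:2823  19:1389  20:1788  21:9694  22:7626  23:1041
  24:6102  25:5814  26:7212  27:4363  28:38  29:253  30:303  31:8372
  32:482  33:5972  34:1633  35:6728  36:588  37:5020  38:8004  39:5768
  40:5248  41:9522  42:7586  43:2985  44:1915  45:1422  46:2284  47:287
  48:4950  49:907  50:6315  51:8061  52:898  53:453  54:1082  55:8309
  56:1444  57:9614  58:1015  59:3166  60:7817  61:6457  62:9559  63:3688
  64:1346  65:1778  66:10180  67:9204  68:10442  69:4870  70:4795  71:8440
  72:9776  73:1541  74:2800  75:407  76:9617  77:2969  78:8992  79:1847
  80:2627  81:6715  82:9619  83:772  84:2377  85:8366  86:7073  87:4819
  88:3074  89:3889  90:6276  91:3657  92:9152  93:4570  94:8876  95:3285
  96:8333  97:6577  98:3727  99:5750  100:4023  101:6063  102:1410
Giant step factor: 4151^(-103) ≡ 2936 (mod 10499).
Scan 136·2936^i mod 10499 for i = 0, 1, …:
  i=0: 136   i=1: 334   i=2: 4217   i=3: 2791
  i=4: 5156   i=5: 8957   i=6: 8256   i=7: 7924
  i=8: 9579   i=9: 7622     …   i=61: 796
  i=62: 6278
Match at i=62, j=14: e = 62·103 + 14 = 6400.

6400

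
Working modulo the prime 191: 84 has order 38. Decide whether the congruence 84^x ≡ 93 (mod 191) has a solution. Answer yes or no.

no

93 ∈ ⟨84⟩ iff 93^38 ≡ 1 (mod 191), since |⟨84⟩| = 38.
93^38 mod 191 = 39.
Since 39 ≠ 1, 93 does not lie in the subgroup.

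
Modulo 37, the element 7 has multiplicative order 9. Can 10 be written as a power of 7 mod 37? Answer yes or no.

yes

10 ∈ ⟨7⟩ iff 10^9 ≡ 1 (mod 37), since |⟨7⟩| = 9.
10^9 mod 37 = 1.
Since 1 = 1, 10 lies in the subgroup.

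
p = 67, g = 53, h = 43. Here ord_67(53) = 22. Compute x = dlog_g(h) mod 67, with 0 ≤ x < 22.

21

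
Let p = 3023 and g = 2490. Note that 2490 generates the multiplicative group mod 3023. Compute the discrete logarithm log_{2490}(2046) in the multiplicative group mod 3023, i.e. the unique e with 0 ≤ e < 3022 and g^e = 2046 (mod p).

1814

Baby-step giant-step with m = ceil(sqrt(3022)) = 55.
Baby table (2490^j mod 3023 for j=0..54):
  0:1  1:2490  2:2950  3:2633  4:2306  5:1263  6:950  7:1514
  8:179  9:1329  10:2048  11:2742  12:1646  13:2375  14:762  15:1959
  16:1811  17:2097  18:809  19:1092  20:1403  21:1905  22:363  23:3016
  24:708  25:511  26:2730  27:1996  28:228  29:2419  30:1494  31:1770
  32:2789  33:779  34:1967  35:570  36:1513  37:712  38:1402  39:2438
  40:436  41:383  42:1425  43:2271  44:1780  45:482  46:49  47:1090
  48:2469  49:2051  50:1143  51:1427  52:1205  53:1634  54:2725
Giant step factor: 2490^(-55) ≡ 932 (mod 3023).
Scan 2046·932^i mod 3023 for i = 0, 1, …:
  i=0: 2046   i=1: 2382   i=2: 1142   i=3: 248
  i=4: 1388   i=5: 2795   i=6: 2137   i=7: 2550
  i=8: 522   i=9: 2824     …   i=31: 1602
  i=32: 2725
Match at i=32, j=54: e = 32·55 + 54 = 1814.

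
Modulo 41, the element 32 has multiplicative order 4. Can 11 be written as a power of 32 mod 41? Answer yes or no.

no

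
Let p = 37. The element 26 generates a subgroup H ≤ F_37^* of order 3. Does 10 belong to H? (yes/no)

⟨26⟩ has order 3; its elements mod 37 are {1, 10, 26}.
10 is in this set.

yes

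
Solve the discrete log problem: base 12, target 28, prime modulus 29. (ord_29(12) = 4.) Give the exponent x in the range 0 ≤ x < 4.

Successive powers of 12 modulo 29:
  12^0=1  12^1=12  12^2=28
So 12^2 ≡ 28 (mod 29), giving x = 2.

2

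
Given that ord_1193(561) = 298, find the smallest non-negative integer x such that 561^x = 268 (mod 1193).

Baby-step giant-step with m = ceil(sqrt(298)) = 18.
Baby table (561^j mod 1193 for j=0..17):
  0:1  1:561  2:962  3:446  4:869  5:765  6:878  7:1042
  8:1185  9:284  10:655  11:11  12:206  13:1038  14:134  15:15
  16:64  17:114
Giant step factor: 561^(-18) ≡ 441 (mod 1193).
Scan 268·441^i mod 1193 for i = 0, 1, …:
  i=0: 268   i=1: 81   i=2: 1124   i=3: 589
  i=4: 868   i=5: 1028   i=6: 8   i=7: 1142
  i=8: 176   i=9: 71     …   i=13: 960
  i=14: 1038
Match at i=14, j=13: x = 14·18 + 13 = 265.

265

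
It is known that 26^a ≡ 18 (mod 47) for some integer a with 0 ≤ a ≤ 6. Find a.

2

Compute 26^0 mod 47 = 1, then multiply by 26 repeatedly:
  26^0=1  26^1=26  26^2=18
Found 18 at exponent 2.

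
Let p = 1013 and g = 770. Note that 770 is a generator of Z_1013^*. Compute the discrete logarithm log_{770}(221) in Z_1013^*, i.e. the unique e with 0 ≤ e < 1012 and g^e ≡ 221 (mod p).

Baby-step giant-step with m = ceil(sqrt(1012)) = 32.
Baby table (770^j mod 1013 for j=0..31):
  0:1  1:770  2:295  3:238  4:920  5:313  6:929  7:152
  8:545  9:268  10:721  11:46  12:978  13:401  14:818  15:787
  16:216  17:188  18:914  19:758  20:172  21:750  22:90  23:416
  24:212  25:147  26:747  27:819  28:544  29:511  30:426  31:821
Giant step factor: 770^(-32) ≡ 262 (mod 1013).
Scan 221·262^i mod 1013 for i = 0, 1, …:
  i=0: 221   i=1: 161   i=2: 649   i=3: 867
  i=4: 242   i=5: 598   i=6: 674   i=7: 326
  i=8: 320   i=9: 774   i=10: 188
Match at i=10, j=17: e = 10·32 + 17 = 337.

337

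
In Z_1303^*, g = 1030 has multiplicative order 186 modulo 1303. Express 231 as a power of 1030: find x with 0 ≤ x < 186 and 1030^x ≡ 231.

Baby-step giant-step with m = ceil(sqrt(186)) = 14.
Baby table (1030^j mod 1303 for j=0..13):
  0:1  1:1030  2:258  3:1231  4:111  5:969  6:1275  7:1129
  8:594  9:713  10:801  11:231  12:784  13:963
Giant step factor: 1030^(-14) ≡ 747 (mod 1303).
Scan 231·747^i mod 1303 for i = 0, 1, …:
  i=0: 231
Match at i=0, j=11: x = 0·14 + 11 = 11.

11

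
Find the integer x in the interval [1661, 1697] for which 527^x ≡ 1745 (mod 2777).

1681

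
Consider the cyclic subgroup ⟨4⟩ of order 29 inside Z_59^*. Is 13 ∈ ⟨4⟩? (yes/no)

no

13 ∈ ⟨4⟩ iff 13^29 ≡ 1 (mod 59), since |⟨4⟩| = 29.
13^29 mod 59 = 58.
Since 58 ≠ 1, 13 does not lie in the subgroup.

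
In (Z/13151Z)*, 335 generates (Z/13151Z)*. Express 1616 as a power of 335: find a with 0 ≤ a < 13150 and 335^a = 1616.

1494

Baby-step giant-step with m = ceil(sqrt(13150)) = 115.
Baby table (335^j mod 13151 for j=0..114):
  0:1  1:335  2:7017  3:9817  4:945  5:951  6:2961  7:5610
  8:11908  9:4427  10:10133  11:1597  12:8955  13:1497  14:1757  15:9951
  16:6382  17:7508  18:3339  19:730  20:7832  21:6671  22:12266  23:5998
  24:10378  25:4766  26:5339  27:29  28:9715  29:6228  30:8522  31:1103
  32:1277  33:6963  34:4878  35:3406  36:10024  37:4535  38:6860  39:9826
  40:3960  41:11500  42:12408  43:964  44:7316  45:4774  46:8019  47:3561
  48:9345  49:637  50:2979  51:11640  52:6704  53:10170  54:841  55:5564
  56:9649  57:10420  58:5685  59:10731  60:4662  61:9952  62:6717  63:1374
  64:5  65:1675  66:8783  67:9632  68:4725  69:4755  70:1654  71:1748
  72:6936  73:8984  74:11212  75:7985  76:5322  77:7485  78:8785  79:10302
  80:5608  81:11238  82:3544  83:3650  84:12858  85:7053  86:8726  87:3688
  88:12437  89:10679  90:393  91:145  92:9122  93:4838  94:3157  95:5515
  96:6385  97:8513  98:11239  99:3879  100:10667  101:9524  102:7998  103:9677
  104:6649  105:4896  106:9436  107:4820  108:10278  109:10719  110:642  111:4654
  112:7272  113:3185  114:1744
Giant step factor: 335^(-115) ≡ 1638 (mod 13151).
Scan 1616·1638^i mod 13151 for i = 0, 1, …:
  i=0: 1616   i=1: 3657   i=2: 6461   i=3: 9714
  i=4: 11973   i=5: 3633   i=6: 6602   i=7: 3954
  i=8: 6360   i=9: 2088   i=10: 884   i=11: 1382
  i=12: 1744
Match at i=12, j=114: a = 12·115 + 114 = 1494.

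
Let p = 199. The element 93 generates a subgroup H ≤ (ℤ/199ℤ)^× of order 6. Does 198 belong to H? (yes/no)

⟨93⟩ has order 6; its elements mod 199 are {1, 92, 93, 106, 107, 198}.
198 is in this set.

yes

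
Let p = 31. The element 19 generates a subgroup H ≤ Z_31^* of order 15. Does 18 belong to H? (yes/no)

⟨19⟩ has order 15; its elements mod 31 are {1, 2, 4, 5, 7, 8, 9, 10, 14, 16, 18, 19, 20, 25, 28}.
18 is in this set.

yes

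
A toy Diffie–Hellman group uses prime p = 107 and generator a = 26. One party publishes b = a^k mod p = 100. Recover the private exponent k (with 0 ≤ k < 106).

70

Baby-step giant-step with m = ceil(sqrt(106)) = 11.
Baby table (26^j mod 107 for j=0..10):
  0:1  1:26  2:34  3:28  4:86  5:96  6:35  7:54
  8:13  9:17  10:14
Giant step factor: 26^(-11) ≡ 5 (mod 107).
Scan 100·5^i mod 107 for i = 0, 1, …:
  i=0: 100   i=1: 72   i=2: 39   i=3: 88
  i=4: 12   i=5: 60   i=6: 86
Match at i=6, j=4: k = 6·11 + 4 = 70.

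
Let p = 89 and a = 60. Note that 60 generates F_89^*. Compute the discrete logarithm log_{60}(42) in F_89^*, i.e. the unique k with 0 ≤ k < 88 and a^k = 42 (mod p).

30

Successive powers of 60 modulo 89:
  60^0=1  60^1=60  60^2=40  60^3=86  60^4=87  60^5=58
  60^6=9  60^7=6  60^8=4  60^9=62  60^10=71  60^11=77
  60^12=81  60^13=54  60^14=36  60^15=24  60^16=16  60^17=70
  60^18=17  60^19=41  60^20=57  60^21=38  60^22=55  60^23=7
  60^24=64  60^25=13  60^26=68  60^27=75  60^28=50  60^29=63
  60^30=42
So 60^30 ≡ 42 (mod 89), giving k = 30.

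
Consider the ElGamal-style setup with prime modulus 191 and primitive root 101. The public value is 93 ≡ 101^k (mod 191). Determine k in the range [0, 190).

21

Successive powers of 101 modulo 191:
  101^0=1  101^1=101  101^2=78  101^3=47  101^4=163  101^5=37
  101^6=108  101^7=21  101^8=20  101^9=110  101^10=32  101^11=176
  101^12=13  101^13=167  101^14=59  101^15=38  101^16=18  101^17=99
  101^18=67  101^19=82  101^20=69  101^21=93
So 101^21 ≡ 93 (mod 191), giving k = 21.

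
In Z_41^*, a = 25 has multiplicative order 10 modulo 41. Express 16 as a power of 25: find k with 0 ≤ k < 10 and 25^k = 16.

6

Successive powers of 25 modulo 41:
  25^0=1  25^1=25  25^2=10  25^3=4  25^4=18  25^5=40
  25^6=16
So 25^6 ≡ 16 (mod 41), giving k = 6.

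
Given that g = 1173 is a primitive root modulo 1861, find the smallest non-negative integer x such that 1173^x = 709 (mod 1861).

1133

Baby-step giant-step with m = ceil(sqrt(1860)) = 44.
Baby table (1173^j mod 1861 for j=0..43):
  0:1  1:1173  2:650  3:1301  4:53  5:756  6:952  7:96
  8:948  9:987  10:209  11:1366  12:1858  13:203  14:1772  15:1680
  16:1702  17:1454  18:866  19:1573  20:878  21:761  22:1234  23:1485
  24:9  25:1252  26:267  27:543  28:477  29:1221  30:1124  31:864
  32:1088  33:1439  34:20  35:1128  36:1834  37:1827  38:1060  39:232
  40:430  41:59  42:350  43:1130
Giant step factor: 1173^(-44) ≡ 1540 (mod 1861).
Scan 709·1540^i mod 1861 for i = 0, 1, …:
  i=0: 709   i=1: 1314   i=2: 653   i=3: 680
  i=4: 1318   i=5: 1230   i=6: 1563   i=7: 747
  i=8: 282   i=9: 667     …   i=24: 268
  i=25: 1439
Match at i=25, j=33: x = 25·44 + 33 = 1133.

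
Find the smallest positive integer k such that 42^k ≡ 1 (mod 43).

2

The order of 42 must divide p − 1 = 42 = 2 · 3 · 7.
Divisors: 1, 2, 3, 6, 7, 14, 21, 42.
Check each in increasing order: 42^1 ≡ 42;  42^2 ≡ 1.
Smallest exponent giving 1 is 2.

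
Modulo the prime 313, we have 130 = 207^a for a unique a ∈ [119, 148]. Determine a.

125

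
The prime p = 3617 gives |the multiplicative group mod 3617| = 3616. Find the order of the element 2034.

The order of 2034 must divide p − 1 = 3616 = 2^5 · 113.
Divisors: 1, 2, 4, 8, 16, 32, 113, 226, 452, 904, 1808, 3616.
Check each in increasing order: 2034^1 ≡ 2034;  2034^2 ≡ 2925;  2034^4 ≡ 1420;  2034^8 ≡ 1731;  2034^16 ≡ 1485;  2034^32 ≡ 2472;  2034^113 ≡ 3591;  2034^226 ≡ 676;  2034^452 ≡ 1234;  2034^904 ≡ 3616;  2034^1808 ≡ 1.
Smallest exponent giving 1 is 1808.

1808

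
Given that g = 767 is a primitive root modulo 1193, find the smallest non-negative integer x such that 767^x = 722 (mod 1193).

1098

Baby-step giant-step with m = ceil(sqrt(1192)) = 35.
Baby table (767^j mod 1193 for j=0..34):
  0:1  1:767  2:140  3:10  4:512  5:207  6:100  7:348
  8:877  9:1000  10:1094  11:419  12:456  13:203  14:611  15:981
  16:837  17:145  18:266  19:19  20:257  21:274  22:190  23:184
  24:354  25:707  26:647  27:1154  28:1105  29:505  30:803  31:313
  32:278  33:872  34:744
Giant step factor: 767^(-35) ≡ 542 (mod 1193).
Scan 722·542^i mod 1193 for i = 0, 1, …:
  i=0: 722   i=1: 20   i=2: 103   i=3: 948
  i=4: 826   i=5: 317   i=6: 22   i=7: 1187
  i=8: 327   i=9: 670     …   i=30: 51
  i=31: 203
Match at i=31, j=13: x = 31·35 + 13 = 1098.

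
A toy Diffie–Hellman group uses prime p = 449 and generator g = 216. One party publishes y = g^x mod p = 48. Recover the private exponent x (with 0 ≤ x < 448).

Baby-step giant-step with m = ceil(sqrt(448)) = 22.
Baby table (216^j mod 449 for j=0..21):
  0:1  1:216  2:409  3:340  4:253  5:319  6:207  7:261
  8:251  9:336  10:287  11:30  12:194  13:147  14:322  15:406
  16:141  17:373  18:197  19:346  20:202  21:79
Giant step factor: 216^(-22) ≡ 225 (mod 449).
Scan 48·225^i mod 449 for i = 0, 1, …:
  i=0: 48   i=1: 24   i=2: 12   i=3: 6
  i=4: 3   i=5: 226   i=6: 113   i=7: 281
  i=8: 365   i=9: 407     …   i=15: 294
  i=16: 147
Match at i=16, j=13: x = 16·22 + 13 = 365.

365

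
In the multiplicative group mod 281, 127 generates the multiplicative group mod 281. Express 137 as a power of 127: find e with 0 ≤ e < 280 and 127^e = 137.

Baby-step giant-step with m = ceil(sqrt(280)) = 17.
Baby table (127^j mod 281 for j=0..16):
  0:1  1:127  2:112  3:174  4:180  5:99  6:209  7:129
  8:85  9:117  10:247  11:178  12:126  13:266  14:62  15:6
  16:200
Giant step factor: 127^(-17) ≡ 23 (mod 281).
Scan 137·23^i mod 281 for i = 0, 1, …:
  i=0: 137   i=1: 60   i=2: 256   i=3: 268
  i=4: 263   i=5: 148   i=6: 32   i=7: 174
Match at i=7, j=3: e = 7·17 + 3 = 122.

122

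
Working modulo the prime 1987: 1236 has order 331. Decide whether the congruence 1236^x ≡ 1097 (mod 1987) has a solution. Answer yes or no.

1097 ∈ ⟨1236⟩ iff 1097^331 ≡ 1 (mod 1987), since |⟨1236⟩| = 331.
1097^331 mod 1987 = 1.
Since 1 = 1, 1097 lies in the subgroup.

yes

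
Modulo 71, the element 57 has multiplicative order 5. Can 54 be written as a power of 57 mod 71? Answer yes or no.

yes

54 ∈ ⟨57⟩ iff 54^5 ≡ 1 (mod 71), since |⟨57⟩| = 5.
54^5 mod 71 = 1.
Since 1 = 1, 54 lies in the subgroup.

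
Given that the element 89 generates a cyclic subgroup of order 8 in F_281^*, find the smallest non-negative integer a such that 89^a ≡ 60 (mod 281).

Successive powers of 89 modulo 281:
  89^0=1  89^1=89  89^2=53  89^3=221  89^4=280  89^5=192
  89^6=228  89^7=60
So 89^7 ≡ 60 (mod 281), giving a = 7.

7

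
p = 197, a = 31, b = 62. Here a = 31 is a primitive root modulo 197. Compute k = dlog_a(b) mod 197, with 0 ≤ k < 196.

58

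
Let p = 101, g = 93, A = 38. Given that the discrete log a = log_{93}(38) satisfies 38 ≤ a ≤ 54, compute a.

49

Compute 93^38 mod 101 = 22, then multiply by 93 repeatedly:
  93^38=22  93^39=26  93^40=95  93^41=48  93^42=20
  93^43=42  93^44=68  93^45=62  93^46=9  93^47=29
  93^48=71  93^49=38
Found 38 at exponent 49.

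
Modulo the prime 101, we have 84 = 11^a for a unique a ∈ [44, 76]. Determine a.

60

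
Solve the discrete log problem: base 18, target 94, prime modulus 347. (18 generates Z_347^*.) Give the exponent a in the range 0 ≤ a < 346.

Baby-step giant-step with m = ceil(sqrt(346)) = 19.
Baby table (18^j mod 347 for j=0..18):
  0:1  1:18  2:324  3:280  4:182  5:153  6:325  7:298
  8:159  9:86  10:160  11:104  12:137  13:37  14:319  15:190
  16:297  17:141  18:109
Giant step factor: 18^(-19) ≡ 240 (mod 347).
Scan 94·240^i mod 347 for i = 0, 1, …:
  i=0: 94   i=1: 5   i=2: 159
Match at i=2, j=8: a = 2·19 + 8 = 46.

46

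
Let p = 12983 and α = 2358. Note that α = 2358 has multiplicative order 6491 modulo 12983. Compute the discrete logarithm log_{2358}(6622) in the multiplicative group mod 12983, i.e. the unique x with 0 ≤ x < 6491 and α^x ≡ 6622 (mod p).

3272

Baby-step giant-step with m = ceil(sqrt(6491)) = 81.
Baby table (2358^j mod 12983 for j=0..80):
  0:1  1:2358  2:3440  3:10128  4:6087  5:6931  6:10684  7:5852
  8:11070  9:7230  10:1661  11:8755  12:1320  13:9623  14:9733  15:9453
  16:11346  17:8888  18:3342  19:12738  20:6525  21:1095  22:11376  23:1730
  24:2678  25:4986  26:7373  27:1297  28:7321  29:8511  30:10203  31:1175
  32:5271  33:4287  34:7972  35:11575  36:3584  37:12122  38:8093  39:11267
  40:4368  41:4225  42:4589  43:6023  44:11815  45:11235  46:6810  47:10992
  48:5068  49:5984  50:10734  51:6905  52:1308  53:7293  54:7402  55:4764
  56:3217  57:3614  58:4964  59:7429  60:3515  61:5216  62:4427  63:534
  64:12804  65:6357  66:7424  67:4708  68:999  69:5719  70:9048  71:4115
  72:4869  73:4130  74:1290  75:3798  76:10397  77:4222  78:10498  79:8686
  80:7397
Giant step factor: 2358^(-81) ≡ 8125 (mod 12983).
Scan 6622·8125^i mod 12983 for i = 0, 1, …:
  i=0: 6622   i=1: 2198   i=2: 7125   i=3: 12411
  i=4: 414   i=5: 1153   i=6: 7382   i=7: 10273
  i=8: 418   i=9: 7687     …   i=39: 6453
  i=40: 5271
Match at i=40, j=32: x = 40·81 + 32 = 3272.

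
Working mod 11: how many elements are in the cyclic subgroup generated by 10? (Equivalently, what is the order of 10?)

2

The order of 10 must divide p − 1 = 10 = 2 · 5.
Divisors: 1, 2, 5, 10.
Check each in increasing order: 10^1 ≡ 10;  10^2 ≡ 1.
Smallest exponent giving 1 is 2.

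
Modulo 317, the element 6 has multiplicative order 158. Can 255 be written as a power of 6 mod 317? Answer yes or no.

255 ∈ ⟨6⟩ iff 255^158 ≡ 1 (mod 317), since |⟨6⟩| = 158.
255^158 mod 317 = 316.
Since 316 ≠ 1, 255 does not lie in the subgroup.

no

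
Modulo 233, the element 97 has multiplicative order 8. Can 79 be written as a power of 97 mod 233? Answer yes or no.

no

⟨97⟩ has order 8; its elements mod 233 are {1, 12, 89, 97, 136, 144, 221, 232}.
79 is not in this set.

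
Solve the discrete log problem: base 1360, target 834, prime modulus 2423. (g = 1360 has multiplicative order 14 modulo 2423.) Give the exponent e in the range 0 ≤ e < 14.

10

Successive powers of 1360 modulo 2423:
  1360^0=1  1360^1=1360  1360^2=851  1360^3=1589  1360^4=2147  1360^5=205
  1360^6=155  1360^7=2422  1360^8=1063  1360^9=1572  1360^10=834
So 1360^10 ≡ 834 (mod 2423), giving e = 10.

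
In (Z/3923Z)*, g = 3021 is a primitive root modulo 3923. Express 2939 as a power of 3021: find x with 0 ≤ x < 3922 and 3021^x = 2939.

3089

Baby-step giant-step with m = ceil(sqrt(3922)) = 63.
Baby table (3021^j mod 3923 for j=0..62):
  0:1  1:3021  2:1543  3:879  4:3511  5:2862  6:3733  7:2691
  8:1055  9:1679  10:3743  11:1517  12:793  13:2623  14:3546  15:2676
  16:2816  17:2072  18:2327  19:3774  20:1016  21:1550  22:2411  23:2543
  24:1169  25:849  26:3110  27:3648  28:901  29:3282  30:1501  31:3456
  32:1473  33:1251  34:1422  35:177  36:1189  37:2424  38:2586  39:1613
  40:507  41:1677  42:1624  43:2354  44:2958  45:3447  46:1745  47:3056
  48:1357  49:3885  50:2892  51:211  52:1905  53:3887  54:1088  55:3297
  56:3663  57:3063  58:2889  59:2917  60:1199  61:1250  62:2324
Giant step factor: 3021^(-63) ≡ 807 (mod 3923).
Scan 2939·807^i mod 3923 for i = 0, 1, …:
  i=0: 2939   i=1: 2281   i=2: 880   i=3: 97
  i=4: 3742   i=5: 3007   i=6: 2235   i=7: 2988
  i=8: 2594   i=9: 2399     …   i=48: 2836
  i=49: 1543
Match at i=49, j=2: x = 49·63 + 2 = 3089.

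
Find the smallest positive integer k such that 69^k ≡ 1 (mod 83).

41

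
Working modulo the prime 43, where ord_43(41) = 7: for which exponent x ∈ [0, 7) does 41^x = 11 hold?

5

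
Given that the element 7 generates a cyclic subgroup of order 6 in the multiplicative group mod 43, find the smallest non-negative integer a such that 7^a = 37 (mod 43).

Successive powers of 7 modulo 43:
  7^0=1  7^1=7  7^2=6  7^3=42  7^4=36  7^5=37
So 7^5 ≡ 37 (mod 43), giving a = 5.

5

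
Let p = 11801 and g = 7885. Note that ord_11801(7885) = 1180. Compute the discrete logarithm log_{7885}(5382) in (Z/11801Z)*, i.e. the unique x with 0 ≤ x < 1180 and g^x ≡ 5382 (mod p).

Successive powers of 7885 modulo 11801:
  7885^0=1  7885^1=7885  7885^2=5557  7885^3=11633  7885^4=8833  7885^5=10504
  7885^6=4622  7885^7=2982  7885^8=5478  7885^9=2370  7885^10=6467  7885^11=174
  7885^12=3074  7885^13=11037  7885^14=6171  7885^15=2812  7885^16=10342  7885^17=1760
  7885^18=11425  7885^19=9092  7885^20=11146  7885^21=4163  7885^22=6674  7885^23=3831
  7885^24=8676  7885^25=11664  7885^26=5447  7885^27=5756  7885^28=11215  7885^29=5382
So 7885^29 ≡ 5382 (mod 11801), giving x = 29.

29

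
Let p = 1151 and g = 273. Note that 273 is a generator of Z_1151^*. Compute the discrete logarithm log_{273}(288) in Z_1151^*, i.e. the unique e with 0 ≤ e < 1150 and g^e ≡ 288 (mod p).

132

Baby-step giant-step with m = ceil(sqrt(1150)) = 34.
Baby table (273^j mod 1151 for j=0..33):
  0:1  1:273  2:865  3:190  4:75  5:908  6:419  7:438
  8:1021  9:191  10:348  11:622  12:609  13:513  14:778  15:610
  16:786  17:492  18:800  19:861  20:249  21:68  22:148  23:119
  24:259  25:496  26:741  27:868  28:1009  29:368  30:327  31:644
  32:860  33:1127
Giant step factor: 273^(-34) ≡ 569 (mod 1151).
Scan 288·569^i mod 1151 for i = 0, 1, …:
  i=0: 288   i=1: 430   i=2: 658   i=3: 327
Match at i=3, j=30: e = 3·34 + 30 = 132.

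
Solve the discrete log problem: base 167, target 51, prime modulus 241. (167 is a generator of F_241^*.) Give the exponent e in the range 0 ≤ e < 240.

91

Baby-step giant-step with m = ceil(sqrt(240)) = 16.
Baby table (167^j mod 241 for j=0..15):
  0:1  1:167  2:174  3:138  4:151  5:153  6:5  7:112
  8:147  9:208  10:32  11:42  12:25  13:78  14:12  15:76
Giant step factor: 167^(-16) ≡ 119 (mod 241).
Scan 51·119^i mod 241 for i = 0, 1, …:
  i=0: 51   i=1: 44   i=2: 175   i=3: 99
  i=4: 213   i=5: 42
Match at i=5, j=11: e = 5·16 + 11 = 91.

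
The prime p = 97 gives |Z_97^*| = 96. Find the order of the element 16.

The order of 16 must divide p − 1 = 96 = 2^5 · 3.
Divisors: 1, 2, 3, 4, 6, 8, 12, 16, 24, 32, 48, 96.
Check each in increasing order: 16^1 ≡ 16;  16^2 ≡ 62;  16^3 ≡ 22;  16^4 ≡ 61;  16^6 ≡ 96;  16^8 ≡ 35;  16^12 ≡ 1.
Smallest exponent giving 1 is 12.

12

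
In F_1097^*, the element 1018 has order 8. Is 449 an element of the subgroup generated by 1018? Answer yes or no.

⟨1018⟩ has order 8; its elements mod 1097 are {1, 79, 341, 486, 611, 756, 1018, 1096}.
449 is not in this set.

no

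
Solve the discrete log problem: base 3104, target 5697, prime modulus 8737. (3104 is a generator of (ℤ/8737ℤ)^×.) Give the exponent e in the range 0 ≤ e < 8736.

483

Baby-step giant-step with m = ceil(sqrt(8736)) = 94.
Baby table (3104^j mod 8737 for j=0..93):
  0:1  1:3104  2:6642  3:6185  4:3051  5:8133  6:3639  7:7252
  8:3696  9:703  10:6599  11:3768  12:5766  13:4288  14:3501  15:7013
  16:4485  17:3399  18:4937  19:8487  20:1593  21:8267  22:199  23:6106
  24:2471  25:7635  26:4296  27:2122  28:7727  29:1543  30:1596  31:105
  32:2651  33:7187  34:2887  35:5823  36:6476  37:6404  38:1341  39:3652
  40:3919  41:2672  42:2475  43:2577  44:4653  45:651  46:2457  47:7864
  48:7415  49:2902  50:8698  51:1262  52:3072  53:3421  54:3329  55:6082
  56:6608  57:5493  58:4385  59:7531  60:4749  61:1577  62:2288  63:7508
  64:3253  65:6077  66:8562  67:7231  68:8408  69:1013  70:7769  71:856
  72:976  73:6502  74:8475  75:8030  76:7196  77:4612  78:4442  79:982
  80:7652  81:4642  82:1455  83:8028  84:988  85:65  86:809  87:3617
  88:123  89:6101  90:4425  91:636  92:8319  93:4341
Giant step factor: 3104^(-94) ≡ 4638 (mod 8737).
Scan 5697·4638^i mod 8737 for i = 0, 1, …:
  i=0: 5697   i=1: 1998   i=2: 5504   i=3: 6775
  i=4: 4198   i=5: 4288
Match at i=5, j=13: e = 5·94 + 13 = 483.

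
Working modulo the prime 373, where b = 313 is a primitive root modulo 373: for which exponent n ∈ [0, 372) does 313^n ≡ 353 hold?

75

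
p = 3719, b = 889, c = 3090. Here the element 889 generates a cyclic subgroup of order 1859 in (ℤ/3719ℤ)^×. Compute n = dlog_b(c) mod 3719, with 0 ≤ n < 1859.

153

Baby-step giant-step with m = ceil(sqrt(1859)) = 44.
Baby table (889^j mod 3719 for j=0..43):
  0:1  1:889  2:1893  3:1889  4:2052  5:1918  6:1800  7:1030
  8:796  9:1034  10:633  11:1168  12:751  13:1938  14:985  15:1700
  16:1386  17:1165  18:1803  19:3697  20:2756  21:2982  22:3070  23:3203
  24:2432  25:1309  26:3373  27:1083  28:3285  29:950  30:337  31:2073
  32:1992  33:644  34:3509  35:2979  36:403  37:1243  38:484  39:2591
  40:1338  41:3121  42:195  43:2281
Giant step factor: 889^(-44) ≡ 3489 (mod 3719).
Scan 3090·3489^i mod 3719 for i = 0, 1, …:
  i=0: 3090   i=1: 3348   i=2: 3512   i=3: 2982
Match at i=3, j=21: n = 3·44 + 21 = 153.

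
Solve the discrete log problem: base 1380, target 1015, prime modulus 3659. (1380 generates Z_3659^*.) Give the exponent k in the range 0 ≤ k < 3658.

1872

Baby-step giant-step with m = ceil(sqrt(3658)) = 61.
Baby table (1380^j mod 3659 for j=0..60):
  0:1  1:1380  2:1720  3:2568  4:1928  5:547  6:1106  7:477
  8:3299  9:824  10:2830  11:1247  12:1130  13:666  14:671  15:253
  16:1535  17:3398  18:2061  19:1137  20:3008  21:1734  22:3593  23:395
  24:3568  25:2485  26:817  27:488  28:184  29:1449  30:1806  31:501
  32:3488  33:1855  34:2259  35:3611  36:3281  37:1597  38:1142  39:2590
  40:3016  41:1797  42:2717  43:2644  44:697  45:3202  46:2347  47:645
  48:963  49:723  50:2492  51:3159  52:1551  53:3524  54:309  55:1976
  56:925  57:3168  58:2994  59:709  60:1467
Giant step factor: 1380^(-61) ≡ 2986 (mod 3659).
Scan 1015·2986^i mod 3659 for i = 0, 1, …:
  i=0: 1015   i=1: 1138   i=2: 2516   i=3: 849
  i=4: 3086   i=5: 1434   i=6: 894   i=7: 2073
  i=8: 2609   i=9: 463     …   i=29: 208
  i=30: 2717
Match at i=30, j=42: k = 30·61 + 42 = 1872.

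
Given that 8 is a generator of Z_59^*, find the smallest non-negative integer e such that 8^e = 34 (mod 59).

Baby-step giant-step with m = ceil(sqrt(58)) = 8.
Baby table (8^j mod 59 for j=0..7):
  0:1  1:8  2:5  3:40  4:25  5:23  6:7  7:56
Giant step factor: 8^(-8) ≡ 27 (mod 59).
Scan 34·27^i mod 59 for i = 0, 1, …:
  i=0: 34   i=1: 33   i=2: 6   i=3: 44
  i=4: 8
Match at i=4, j=1: e = 4·8 + 1 = 33.

33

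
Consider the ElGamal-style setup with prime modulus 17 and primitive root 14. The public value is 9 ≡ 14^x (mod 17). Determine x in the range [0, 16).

Successive powers of 14 modulo 17:
  14^0=1  14^1=14  14^2=9
So 14^2 ≡ 9 (mod 17), giving x = 2.

2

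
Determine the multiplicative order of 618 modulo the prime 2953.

The order of 618 must divide p − 1 = 2952 = 2^3 · 3^2 · 41.
Divisors: 1, 2, 3, 4, 6, 8, 9, 12, 18, 24, 36, 41, 72, 82, 123, 164, 246, 328, 369, 492, 738, 984, 1476, 2952.
Check each in increasing order: 618^1 ≡ 618;  618^2 ≡ 987;  618^3 ≡ 1648;  618^4 ≡ 2632;  618^6 ≡ 2097;  618^8 ≡ 2639;  618^9 ≡ 846;  618^12 ≡ 392;  618^18 ≡ 1090;  618^24 ≡ 108;  618^36 ≡ 994;  618^41 ≡ 1796;  618^72 ≡ 1734;  618^82 ≡ 940;  618^123 ≡ 2077;  618^164 ≡ 653;  618^246 ≡ 2549;  618^328 ≡ 1177;  618^369 ≡ 2497;  618^492 ≡ 801;  618^738 ≡ 1226;  618^984 ≡ 800;  618^1476 ≡ 2952;  618^2952 ≡ 1.
Smallest exponent giving 1 is 2952.

2952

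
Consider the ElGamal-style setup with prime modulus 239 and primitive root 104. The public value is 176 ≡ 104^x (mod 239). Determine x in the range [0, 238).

10

Baby-step giant-step with m = ceil(sqrt(238)) = 16.
Baby table (104^j mod 239 for j=0..15):
  0:1  1:104  2:61  3:130  4:136  5:43  6:170  7:233
  8:93  9:112  10:176  11:140  12:220  13:175  14:36  15:159
Giant step factor: 104^(-16) ≡ 85 (mod 239).
Scan 176·85^i mod 239 for i = 0, 1, …:
  i=0: 176
Match at i=0, j=10: x = 0·16 + 10 = 10.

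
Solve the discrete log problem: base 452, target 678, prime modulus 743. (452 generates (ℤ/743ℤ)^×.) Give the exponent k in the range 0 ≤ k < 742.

119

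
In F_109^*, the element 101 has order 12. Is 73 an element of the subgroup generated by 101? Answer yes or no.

no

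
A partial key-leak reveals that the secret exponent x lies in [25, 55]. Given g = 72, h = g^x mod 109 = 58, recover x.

29

Compute 72^25 mod 109 = 62, then multiply by 72 repeatedly:
  72^25=62  72^26=104  72^27=76  72^28=22  72^29=58
Found 58 at exponent 29.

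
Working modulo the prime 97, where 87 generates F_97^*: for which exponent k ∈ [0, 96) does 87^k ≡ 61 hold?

32

Baby-step giant-step with m = ceil(sqrt(96)) = 10.
Baby table (87^j mod 97 for j=0..9):
  0:1  1:87  2:3  3:67  4:9  5:7  6:27  7:21
  8:81  9:63
Giant step factor: 87^(-10) ≡ 2 (mod 97).
Scan 61·2^i mod 97 for i = 0, 1, …:
  i=0: 61   i=1: 25   i=2: 50   i=3: 3
Match at i=3, j=2: k = 3·10 + 2 = 32.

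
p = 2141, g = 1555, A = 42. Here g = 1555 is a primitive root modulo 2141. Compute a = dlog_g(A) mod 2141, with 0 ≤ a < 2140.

903

Baby-step giant-step with m = ceil(sqrt(2140)) = 47.
Baby table (1555^j mod 2141 for j=0..46):
  0:1  1:1555  2:836  3:393  4:930  5:975  6:297  7:1520
  8:2077  9:1107  10:21  11:540  12:428  13:1830  14:261  15:1206
  16:1955  17:1946  18:797  19:1837  20:441  21:635  22:424  23:2033
  24:1199  25:1775  26:376  27:187  28:1750  29:39  30:697  31:489
  32:340  33:2014  34:1628  35:878  36:1473  37:1786  38:353  39:819
  40:1791  41:1705  42:717  43:1615  44:2073  45:1310  46:959
Giant step factor: 1555^(-47) ≡ 2002 (mod 2141).
Scan 42·2002^i mod 2141 for i = 0, 1, …:
  i=0: 42   i=1: 585   i=2: 43   i=3: 446
  i=4: 95   i=5: 1782   i=6: 658   i=7: 601
  i=8: 2101   i=9: 1278     …   i=18: 1879
  i=19: 21
Match at i=19, j=10: a = 19·47 + 10 = 903.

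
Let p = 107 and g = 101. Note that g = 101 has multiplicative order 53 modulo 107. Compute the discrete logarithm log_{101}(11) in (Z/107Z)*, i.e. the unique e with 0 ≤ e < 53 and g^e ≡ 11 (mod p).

13

Successive powers of 101 modulo 107:
  101^0=1  101^1=101  101^2=36  101^3=105  101^4=12  101^5=35
  101^6=4  101^7=83  101^8=37  101^9=99  101^10=48  101^11=33
  101^12=16  101^13=11
So 101^13 ≡ 11 (mod 107), giving e = 13.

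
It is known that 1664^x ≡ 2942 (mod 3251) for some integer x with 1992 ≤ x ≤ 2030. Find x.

2000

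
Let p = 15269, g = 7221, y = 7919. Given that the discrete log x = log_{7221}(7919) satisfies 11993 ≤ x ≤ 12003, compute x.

Compute 7221^11993 mod 15269 = 11406, then multiply by 7221 repeatedly:
  7221^11993=11406  7221^11994=1740  7221^11995=13422  7221^11996=7919
Found 7919 at exponent 11996.

11996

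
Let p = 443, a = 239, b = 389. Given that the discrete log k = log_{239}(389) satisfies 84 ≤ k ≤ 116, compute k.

116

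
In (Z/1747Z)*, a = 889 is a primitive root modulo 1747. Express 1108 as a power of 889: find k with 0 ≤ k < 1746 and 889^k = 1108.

960

Baby-step giant-step with m = ceil(sqrt(1746)) = 42.
Baby table (889^j mod 1747 for j=0..41):
  0:1  1:889  2:677  3:885  4:615  5:1671  6:569  7:958
  8:873  9:429  10:535  11:431  12:566  13:38  14:589  15:1268
  16:437  17:659  18:606  19:658  20:1464  21:1728  22:579  23:1113
  24:655  25:544  26:1444  27:1418  28:1015  29:883  30:584  31:317
  32:546  33:1475  34:1025  35:1038  36:366  37:432  38:1455  39:715
  40:1474  41:136
Giant step factor: 889^(-42) ≡ 1476 (mod 1747).
Scan 1108·1476^i mod 1747 for i = 0, 1, …:
  i=0: 1108   i=1: 216   i=2: 862   i=3: 496
  i=4: 103   i=5: 39   i=6: 1660   i=7: 866
  i=8: 1159   i=9: 371     …   i=21: 1101
  i=22: 366
Match at i=22, j=36: k = 22·42 + 36 = 960.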